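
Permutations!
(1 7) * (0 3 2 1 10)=(0 3 2 1 7 10)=[3, 7, 1, 2, 4, 5, 6, 10, 8, 9, 0]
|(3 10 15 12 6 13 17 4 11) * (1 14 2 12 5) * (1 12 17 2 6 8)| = |(1 14 6 13 2 17 4 11 3 10 15 5 12 8)| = 14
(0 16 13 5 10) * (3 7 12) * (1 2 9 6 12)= (0 16 13 5 10)(1 2 9 6 12 3 7)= [16, 2, 9, 7, 4, 10, 12, 1, 8, 6, 0, 11, 3, 5, 14, 15, 13]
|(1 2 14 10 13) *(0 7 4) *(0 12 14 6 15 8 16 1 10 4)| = |(0 7)(1 2 6 15 8 16)(4 12 14)(10 13)| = 6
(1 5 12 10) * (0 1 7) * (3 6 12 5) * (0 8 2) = (0 1 3 6 12 10 7 8 2) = [1, 3, 0, 6, 4, 5, 12, 8, 2, 9, 7, 11, 10]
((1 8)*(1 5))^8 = (1 5 8)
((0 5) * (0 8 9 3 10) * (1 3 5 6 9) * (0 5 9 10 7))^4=(0 8)(1 6)(3 10)(5 7)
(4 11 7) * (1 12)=(1 12)(4 11 7)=[0, 12, 2, 3, 11, 5, 6, 4, 8, 9, 10, 7, 1]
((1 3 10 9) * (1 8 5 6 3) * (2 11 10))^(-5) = ((2 11 10 9 8 5 6 3))^(-5) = (2 9 6 11 8 3 10 5)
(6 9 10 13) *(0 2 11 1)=(0 2 11 1)(6 9 10 13)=[2, 0, 11, 3, 4, 5, 9, 7, 8, 10, 13, 1, 12, 6]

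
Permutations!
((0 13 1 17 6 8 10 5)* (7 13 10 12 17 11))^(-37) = ((0 10 5)(1 11 7 13)(6 8 12 17))^(-37) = (0 5 10)(1 13 7 11)(6 17 12 8)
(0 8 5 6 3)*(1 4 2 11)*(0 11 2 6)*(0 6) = (0 8 5 6 3 11 1 4) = [8, 4, 2, 11, 0, 6, 3, 7, 5, 9, 10, 1]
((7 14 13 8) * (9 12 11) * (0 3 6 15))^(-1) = (0 15 6 3)(7 8 13 14)(9 11 12)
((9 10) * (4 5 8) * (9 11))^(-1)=((4 5 8)(9 10 11))^(-1)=(4 8 5)(9 11 10)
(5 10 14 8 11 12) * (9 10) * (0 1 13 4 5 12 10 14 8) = (0 1 13 4 5 9 14)(8 11 10) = [1, 13, 2, 3, 5, 9, 6, 7, 11, 14, 8, 10, 12, 4, 0]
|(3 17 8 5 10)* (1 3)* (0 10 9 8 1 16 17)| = 6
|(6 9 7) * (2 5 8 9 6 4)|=6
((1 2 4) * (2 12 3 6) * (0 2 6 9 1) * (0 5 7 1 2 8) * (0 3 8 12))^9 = ((0 12 8 3 9 2 4 5 7 1))^9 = (0 1 7 5 4 2 9 3 8 12)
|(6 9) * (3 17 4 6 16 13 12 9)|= 4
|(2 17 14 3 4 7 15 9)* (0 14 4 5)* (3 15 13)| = 11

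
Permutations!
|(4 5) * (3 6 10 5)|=5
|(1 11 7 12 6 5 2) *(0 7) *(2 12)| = |(0 7 2 1 11)(5 12 6)| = 15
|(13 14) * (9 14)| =3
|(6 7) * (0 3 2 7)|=5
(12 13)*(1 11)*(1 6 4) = [0, 11, 2, 3, 1, 5, 4, 7, 8, 9, 10, 6, 13, 12] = (1 11 6 4)(12 13)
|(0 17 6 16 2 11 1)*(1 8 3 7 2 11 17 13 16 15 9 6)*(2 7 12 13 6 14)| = |(0 6 15 9 14 2 17 1)(3 12 13 16 11 8)| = 24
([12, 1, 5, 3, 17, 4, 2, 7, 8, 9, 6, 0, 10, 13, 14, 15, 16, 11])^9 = (17)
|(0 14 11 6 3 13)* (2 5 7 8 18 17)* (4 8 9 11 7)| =|(0 14 7 9 11 6 3 13)(2 5 4 8 18 17)| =24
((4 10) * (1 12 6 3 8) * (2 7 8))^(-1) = ((1 12 6 3 2 7 8)(4 10))^(-1) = (1 8 7 2 3 6 12)(4 10)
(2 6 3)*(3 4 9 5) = (2 6 4 9 5 3) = [0, 1, 6, 2, 9, 3, 4, 7, 8, 5]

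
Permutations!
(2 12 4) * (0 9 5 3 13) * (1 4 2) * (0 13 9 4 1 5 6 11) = (13)(0 4 5 3 9 6 11)(2 12) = [4, 1, 12, 9, 5, 3, 11, 7, 8, 6, 10, 0, 2, 13]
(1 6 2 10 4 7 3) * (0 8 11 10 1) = (0 8 11 10 4 7 3)(1 6 2) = [8, 6, 1, 0, 7, 5, 2, 3, 11, 9, 4, 10]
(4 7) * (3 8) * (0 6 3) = (0 6 3 8)(4 7) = [6, 1, 2, 8, 7, 5, 3, 4, 0]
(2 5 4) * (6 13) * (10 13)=(2 5 4)(6 10 13)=[0, 1, 5, 3, 2, 4, 10, 7, 8, 9, 13, 11, 12, 6]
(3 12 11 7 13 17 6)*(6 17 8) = (17)(3 12 11 7 13 8 6) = [0, 1, 2, 12, 4, 5, 3, 13, 6, 9, 10, 7, 11, 8, 14, 15, 16, 17]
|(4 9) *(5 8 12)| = 6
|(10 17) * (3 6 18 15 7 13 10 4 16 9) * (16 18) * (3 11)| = |(3 6 16 9 11)(4 18 15 7 13 10 17)| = 35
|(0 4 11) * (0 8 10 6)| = 6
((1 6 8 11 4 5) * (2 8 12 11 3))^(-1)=((1 6 12 11 4 5)(2 8 3))^(-1)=(1 5 4 11 12 6)(2 3 8)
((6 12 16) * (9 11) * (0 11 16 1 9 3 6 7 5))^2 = (0 3 12 9 7)(1 16 5 11 6)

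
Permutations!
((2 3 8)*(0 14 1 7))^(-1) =((0 14 1 7)(2 3 8))^(-1) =(0 7 1 14)(2 8 3)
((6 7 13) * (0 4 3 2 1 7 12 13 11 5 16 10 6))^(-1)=(0 13 12 6 10 16 5 11 7 1 2 3 4)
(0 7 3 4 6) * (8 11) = (0 7 3 4 6)(8 11) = [7, 1, 2, 4, 6, 5, 0, 3, 11, 9, 10, 8]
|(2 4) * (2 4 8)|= |(2 8)|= 2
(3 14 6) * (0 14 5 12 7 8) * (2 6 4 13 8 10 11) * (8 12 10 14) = (0 8)(2 6 3 5 10 11)(4 13 12 7 14) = [8, 1, 6, 5, 13, 10, 3, 14, 0, 9, 11, 2, 7, 12, 4]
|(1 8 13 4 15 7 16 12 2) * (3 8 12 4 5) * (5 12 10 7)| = |(1 10 7 16 4 15 5 3 8 13 12 2)| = 12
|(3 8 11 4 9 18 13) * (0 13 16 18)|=14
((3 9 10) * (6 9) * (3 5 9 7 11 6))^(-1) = (5 10 9)(6 11 7)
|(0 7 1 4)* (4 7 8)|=|(0 8 4)(1 7)|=6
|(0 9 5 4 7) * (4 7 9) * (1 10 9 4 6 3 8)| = |(0 6 3 8 1 10 9 5 7)| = 9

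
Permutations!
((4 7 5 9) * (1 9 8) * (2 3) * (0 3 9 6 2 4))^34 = (0 5 2 4 1)(3 8 9 7 6)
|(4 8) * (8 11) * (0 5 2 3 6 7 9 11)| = 10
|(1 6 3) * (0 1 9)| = |(0 1 6 3 9)| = 5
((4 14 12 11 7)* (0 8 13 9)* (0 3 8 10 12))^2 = (0 12 7 14 10 11 4)(3 13)(8 9)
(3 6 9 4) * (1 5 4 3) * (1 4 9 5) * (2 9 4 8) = (2 9 3 6 5 4 8) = [0, 1, 9, 6, 8, 4, 5, 7, 2, 3]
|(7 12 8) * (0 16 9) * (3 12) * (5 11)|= 12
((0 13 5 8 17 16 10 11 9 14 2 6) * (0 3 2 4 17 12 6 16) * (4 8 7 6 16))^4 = (0 6 17 7 4 5 2 13 3)(8 11 12 9 16 14 10)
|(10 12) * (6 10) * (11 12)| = |(6 10 11 12)| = 4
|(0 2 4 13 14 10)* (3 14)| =7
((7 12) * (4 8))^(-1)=(4 8)(7 12)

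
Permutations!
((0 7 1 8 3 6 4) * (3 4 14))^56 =(0 7 1 8 4)(3 14 6) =((0 7 1 8 4)(3 6 14))^56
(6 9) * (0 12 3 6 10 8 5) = (0 12 3 6 9 10 8 5) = [12, 1, 2, 6, 4, 0, 9, 7, 5, 10, 8, 11, 3]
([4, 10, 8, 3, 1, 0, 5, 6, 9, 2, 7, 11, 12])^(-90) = (12)(0 4 1 10 7 6 5)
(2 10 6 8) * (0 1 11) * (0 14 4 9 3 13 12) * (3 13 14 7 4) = (0 1 11 7 4 9 13 12)(2 10 6 8)(3 14) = [1, 11, 10, 14, 9, 5, 8, 4, 2, 13, 6, 7, 0, 12, 3]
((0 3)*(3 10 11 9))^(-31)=(0 3 9 11 10)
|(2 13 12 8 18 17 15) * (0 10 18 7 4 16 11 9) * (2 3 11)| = |(0 10 18 17 15 3 11 9)(2 13 12 8 7 4 16)| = 56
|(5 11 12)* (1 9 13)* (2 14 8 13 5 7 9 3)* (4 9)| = 6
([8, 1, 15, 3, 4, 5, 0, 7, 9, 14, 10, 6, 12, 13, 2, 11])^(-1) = [6, 1, 14, 3, 4, 5, 11, 7, 0, 8, 10, 15, 12, 13, 9, 2]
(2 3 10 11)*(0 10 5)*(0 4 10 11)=[11, 1, 3, 5, 10, 4, 6, 7, 8, 9, 0, 2]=(0 11 2 3 5 4 10)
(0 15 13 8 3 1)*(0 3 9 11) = [15, 3, 2, 1, 4, 5, 6, 7, 9, 11, 10, 0, 12, 8, 14, 13] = (0 15 13 8 9 11)(1 3)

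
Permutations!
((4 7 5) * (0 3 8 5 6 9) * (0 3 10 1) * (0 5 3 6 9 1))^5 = ((0 10)(1 5 4 7 9 6)(3 8))^5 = (0 10)(1 6 9 7 4 5)(3 8)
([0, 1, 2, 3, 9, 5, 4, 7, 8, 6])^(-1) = [0, 1, 2, 3, 6, 5, 9, 7, 8, 4]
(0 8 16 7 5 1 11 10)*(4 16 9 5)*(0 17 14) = (0 8 9 5 1 11 10 17 14)(4 16 7) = [8, 11, 2, 3, 16, 1, 6, 4, 9, 5, 17, 10, 12, 13, 0, 15, 7, 14]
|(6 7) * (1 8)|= |(1 8)(6 7)|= 2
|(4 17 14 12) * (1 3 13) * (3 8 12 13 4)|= 8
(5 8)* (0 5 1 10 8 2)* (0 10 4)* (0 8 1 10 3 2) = (0 5)(1 4 8 10)(2 3) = [5, 4, 3, 2, 8, 0, 6, 7, 10, 9, 1]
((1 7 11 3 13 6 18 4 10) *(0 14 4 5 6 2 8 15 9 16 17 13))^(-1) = ((0 14 4 10 1 7 11 3)(2 8 15 9 16 17 13)(5 6 18))^(-1) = (0 3 11 7 1 10 4 14)(2 13 17 16 9 15 8)(5 18 6)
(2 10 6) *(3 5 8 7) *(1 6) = (1 6 2 10)(3 5 8 7) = [0, 6, 10, 5, 4, 8, 2, 3, 7, 9, 1]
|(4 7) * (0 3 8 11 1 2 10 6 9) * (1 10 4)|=|(0 3 8 11 10 6 9)(1 2 4 7)|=28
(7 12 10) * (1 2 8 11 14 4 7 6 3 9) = (1 2 8 11 14 4 7 12 10 6 3 9) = [0, 2, 8, 9, 7, 5, 3, 12, 11, 1, 6, 14, 10, 13, 4]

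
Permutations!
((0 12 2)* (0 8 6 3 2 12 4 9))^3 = ((12)(0 4 9)(2 8 6 3))^3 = (12)(2 3 6 8)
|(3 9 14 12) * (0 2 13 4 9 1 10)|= 10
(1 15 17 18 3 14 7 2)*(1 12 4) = [0, 15, 12, 14, 1, 5, 6, 2, 8, 9, 10, 11, 4, 13, 7, 17, 16, 18, 3] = (1 15 17 18 3 14 7 2 12 4)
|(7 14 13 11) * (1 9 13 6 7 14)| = |(1 9 13 11 14 6 7)| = 7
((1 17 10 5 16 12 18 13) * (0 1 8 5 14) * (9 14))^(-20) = ((0 1 17 10 9 14)(5 16 12 18 13 8))^(-20) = (0 9 17)(1 14 10)(5 13 12)(8 18 16)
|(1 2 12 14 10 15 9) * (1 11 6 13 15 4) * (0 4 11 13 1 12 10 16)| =15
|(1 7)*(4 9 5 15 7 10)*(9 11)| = |(1 10 4 11 9 5 15 7)| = 8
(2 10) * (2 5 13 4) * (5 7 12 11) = [0, 1, 10, 3, 2, 13, 6, 12, 8, 9, 7, 5, 11, 4] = (2 10 7 12 11 5 13 4)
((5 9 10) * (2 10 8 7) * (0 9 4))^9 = (0 9 8 7 2 10 5 4)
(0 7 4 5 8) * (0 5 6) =(0 7 4 6)(5 8) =[7, 1, 2, 3, 6, 8, 0, 4, 5]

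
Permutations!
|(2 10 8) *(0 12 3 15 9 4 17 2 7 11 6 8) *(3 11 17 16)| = 45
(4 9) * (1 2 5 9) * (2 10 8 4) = (1 10 8 4)(2 5 9) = [0, 10, 5, 3, 1, 9, 6, 7, 4, 2, 8]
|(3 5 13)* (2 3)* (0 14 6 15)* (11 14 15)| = |(0 15)(2 3 5 13)(6 11 14)| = 12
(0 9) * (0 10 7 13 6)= [9, 1, 2, 3, 4, 5, 0, 13, 8, 10, 7, 11, 12, 6]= (0 9 10 7 13 6)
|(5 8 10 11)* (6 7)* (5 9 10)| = 6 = |(5 8)(6 7)(9 10 11)|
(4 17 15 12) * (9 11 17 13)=(4 13 9 11 17 15 12)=[0, 1, 2, 3, 13, 5, 6, 7, 8, 11, 10, 17, 4, 9, 14, 12, 16, 15]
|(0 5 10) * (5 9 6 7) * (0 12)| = |(0 9 6 7 5 10 12)| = 7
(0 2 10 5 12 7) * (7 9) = (0 2 10 5 12 9 7) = [2, 1, 10, 3, 4, 12, 6, 0, 8, 7, 5, 11, 9]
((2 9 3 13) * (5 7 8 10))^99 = (2 13 3 9)(5 10 8 7)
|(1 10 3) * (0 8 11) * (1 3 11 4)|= 6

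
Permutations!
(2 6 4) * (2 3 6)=(3 6 4)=[0, 1, 2, 6, 3, 5, 4]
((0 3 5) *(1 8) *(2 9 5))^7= (0 2 5 3 9)(1 8)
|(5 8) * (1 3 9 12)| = 4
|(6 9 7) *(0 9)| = 4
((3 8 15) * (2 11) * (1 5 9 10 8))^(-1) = ((1 5 9 10 8 15 3)(2 11))^(-1) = (1 3 15 8 10 9 5)(2 11)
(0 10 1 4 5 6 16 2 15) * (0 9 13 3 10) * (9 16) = (1 4 5 6 9 13 3 10)(2 15 16) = [0, 4, 15, 10, 5, 6, 9, 7, 8, 13, 1, 11, 12, 3, 14, 16, 2]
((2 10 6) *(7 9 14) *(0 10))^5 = (0 10 6 2)(7 14 9)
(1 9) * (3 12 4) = [0, 9, 2, 12, 3, 5, 6, 7, 8, 1, 10, 11, 4] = (1 9)(3 12 4)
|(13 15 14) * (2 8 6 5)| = 12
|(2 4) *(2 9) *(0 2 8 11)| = |(0 2 4 9 8 11)| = 6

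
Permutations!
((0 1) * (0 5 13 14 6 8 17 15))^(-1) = (0 15 17 8 6 14 13 5 1)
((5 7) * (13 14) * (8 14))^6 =(14)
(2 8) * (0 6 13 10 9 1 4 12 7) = [6, 4, 8, 3, 12, 5, 13, 0, 2, 1, 9, 11, 7, 10] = (0 6 13 10 9 1 4 12 7)(2 8)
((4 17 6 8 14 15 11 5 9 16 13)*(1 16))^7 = ((1 16 13 4 17 6 8 14 15 11 5 9))^7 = (1 14 13 11 17 9 8 16 15 4 5 6)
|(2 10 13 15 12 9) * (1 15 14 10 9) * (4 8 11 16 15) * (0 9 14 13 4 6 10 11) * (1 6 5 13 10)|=|(0 9 2 14 11 16 15 12 6 1 5 13 10 4 8)|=15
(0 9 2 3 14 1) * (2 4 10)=[9, 0, 3, 14, 10, 5, 6, 7, 8, 4, 2, 11, 12, 13, 1]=(0 9 4 10 2 3 14 1)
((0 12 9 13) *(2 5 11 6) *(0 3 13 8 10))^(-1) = ((0 12 9 8 10)(2 5 11 6)(3 13))^(-1) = (0 10 8 9 12)(2 6 11 5)(3 13)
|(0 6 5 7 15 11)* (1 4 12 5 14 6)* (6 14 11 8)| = 10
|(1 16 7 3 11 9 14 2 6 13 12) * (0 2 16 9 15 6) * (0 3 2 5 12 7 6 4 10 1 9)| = |(0 5 12 9 14 16 6 13 7 2 3 11 15 4 10 1)| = 16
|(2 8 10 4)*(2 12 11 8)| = 5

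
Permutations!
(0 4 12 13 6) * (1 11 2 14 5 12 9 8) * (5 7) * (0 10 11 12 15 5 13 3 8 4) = (1 12 3 8)(2 14 7 13 6 10 11)(4 9)(5 15) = [0, 12, 14, 8, 9, 15, 10, 13, 1, 4, 11, 2, 3, 6, 7, 5]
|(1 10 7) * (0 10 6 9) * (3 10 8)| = 8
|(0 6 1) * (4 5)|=6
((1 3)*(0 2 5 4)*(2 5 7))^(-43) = (0 4 5)(1 3)(2 7)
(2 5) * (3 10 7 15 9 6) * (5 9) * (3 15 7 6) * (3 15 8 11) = [0, 1, 9, 10, 4, 2, 8, 7, 11, 15, 6, 3, 12, 13, 14, 5] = (2 9 15 5)(3 10 6 8 11)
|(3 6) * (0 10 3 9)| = |(0 10 3 6 9)| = 5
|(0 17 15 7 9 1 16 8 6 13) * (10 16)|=11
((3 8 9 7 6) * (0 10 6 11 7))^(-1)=((0 10 6 3 8 9)(7 11))^(-1)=(0 9 8 3 6 10)(7 11)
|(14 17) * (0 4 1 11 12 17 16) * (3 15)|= |(0 4 1 11 12 17 14 16)(3 15)|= 8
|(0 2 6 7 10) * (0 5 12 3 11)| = |(0 2 6 7 10 5 12 3 11)| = 9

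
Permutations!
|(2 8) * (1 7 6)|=6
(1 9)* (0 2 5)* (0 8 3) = [2, 9, 5, 0, 4, 8, 6, 7, 3, 1] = (0 2 5 8 3)(1 9)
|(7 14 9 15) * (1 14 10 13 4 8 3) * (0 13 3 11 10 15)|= 10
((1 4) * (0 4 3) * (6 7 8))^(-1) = ((0 4 1 3)(6 7 8))^(-1) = (0 3 1 4)(6 8 7)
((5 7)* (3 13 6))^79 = ((3 13 6)(5 7))^79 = (3 13 6)(5 7)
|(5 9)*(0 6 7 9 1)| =6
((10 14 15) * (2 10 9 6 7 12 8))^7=(2 12 6 15 10 8 7 9 14)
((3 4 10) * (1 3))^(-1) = ((1 3 4 10))^(-1) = (1 10 4 3)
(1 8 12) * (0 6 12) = (0 6 12 1 8) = [6, 8, 2, 3, 4, 5, 12, 7, 0, 9, 10, 11, 1]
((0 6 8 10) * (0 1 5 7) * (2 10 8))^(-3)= (0 1 6 5 2 7 10)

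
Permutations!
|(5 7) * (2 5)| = |(2 5 7)| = 3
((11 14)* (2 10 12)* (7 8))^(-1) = (2 12 10)(7 8)(11 14)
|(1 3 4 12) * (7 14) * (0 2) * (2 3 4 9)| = 12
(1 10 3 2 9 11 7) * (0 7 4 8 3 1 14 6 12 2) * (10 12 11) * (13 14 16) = (0 7 16 13 14 6 11 4 8 3)(1 12 2 9 10) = [7, 12, 9, 0, 8, 5, 11, 16, 3, 10, 1, 4, 2, 14, 6, 15, 13]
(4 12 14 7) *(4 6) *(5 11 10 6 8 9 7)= [0, 1, 2, 3, 12, 11, 4, 8, 9, 7, 6, 10, 14, 13, 5]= (4 12 14 5 11 10 6)(7 8 9)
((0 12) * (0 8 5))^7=(0 5 8 12)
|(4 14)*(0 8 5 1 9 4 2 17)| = |(0 8 5 1 9 4 14 2 17)| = 9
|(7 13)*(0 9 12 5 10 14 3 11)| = 8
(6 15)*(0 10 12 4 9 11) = (0 10 12 4 9 11)(6 15) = [10, 1, 2, 3, 9, 5, 15, 7, 8, 11, 12, 0, 4, 13, 14, 6]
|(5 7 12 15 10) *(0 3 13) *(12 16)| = |(0 3 13)(5 7 16 12 15 10)| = 6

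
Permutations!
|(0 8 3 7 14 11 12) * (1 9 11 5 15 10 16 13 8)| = 45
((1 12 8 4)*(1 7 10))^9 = ((1 12 8 4 7 10))^9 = (1 4)(7 12)(8 10)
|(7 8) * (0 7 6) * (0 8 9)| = |(0 7 9)(6 8)| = 6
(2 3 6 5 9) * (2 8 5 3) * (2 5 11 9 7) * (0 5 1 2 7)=(0 5)(1 2)(3 6)(8 11 9)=[5, 2, 1, 6, 4, 0, 3, 7, 11, 8, 10, 9]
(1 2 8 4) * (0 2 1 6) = (0 2 8 4 6) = [2, 1, 8, 3, 6, 5, 0, 7, 4]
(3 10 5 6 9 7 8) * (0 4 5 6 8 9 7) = (0 4 5 8 3 10 6 7 9) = [4, 1, 2, 10, 5, 8, 7, 9, 3, 0, 6]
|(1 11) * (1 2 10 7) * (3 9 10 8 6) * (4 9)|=|(1 11 2 8 6 3 4 9 10 7)|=10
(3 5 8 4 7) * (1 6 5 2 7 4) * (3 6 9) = (1 9 3 2 7 6 5 8) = [0, 9, 7, 2, 4, 8, 5, 6, 1, 3]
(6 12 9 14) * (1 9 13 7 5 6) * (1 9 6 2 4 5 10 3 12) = (1 6)(2 4 5)(3 12 13 7 10)(9 14) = [0, 6, 4, 12, 5, 2, 1, 10, 8, 14, 3, 11, 13, 7, 9]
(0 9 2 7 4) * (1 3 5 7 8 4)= (0 9 2 8 4)(1 3 5 7)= [9, 3, 8, 5, 0, 7, 6, 1, 4, 2]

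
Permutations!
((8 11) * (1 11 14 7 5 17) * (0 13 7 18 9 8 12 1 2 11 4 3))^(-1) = (0 3 4 1 12 11 2 17 5 7 13)(8 9 18 14) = ((0 13 7 5 17 2 11 12 1 4 3)(8 14 18 9))^(-1)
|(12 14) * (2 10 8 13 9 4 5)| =14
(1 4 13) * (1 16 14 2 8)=(1 4 13 16 14 2 8)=[0, 4, 8, 3, 13, 5, 6, 7, 1, 9, 10, 11, 12, 16, 2, 15, 14]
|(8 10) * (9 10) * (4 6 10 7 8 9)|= 6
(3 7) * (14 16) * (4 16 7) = [0, 1, 2, 4, 16, 5, 6, 3, 8, 9, 10, 11, 12, 13, 7, 15, 14] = (3 4 16 14 7)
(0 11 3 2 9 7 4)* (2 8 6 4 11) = (0 2 9 7 11 3 8 6 4) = [2, 1, 9, 8, 0, 5, 4, 11, 6, 7, 10, 3]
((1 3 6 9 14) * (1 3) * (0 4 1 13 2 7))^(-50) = ((0 4 1 13 2 7)(3 6 9 14))^(-50) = (0 2 1)(3 9)(4 7 13)(6 14)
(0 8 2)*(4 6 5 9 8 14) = [14, 1, 0, 3, 6, 9, 5, 7, 2, 8, 10, 11, 12, 13, 4] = (0 14 4 6 5 9 8 2)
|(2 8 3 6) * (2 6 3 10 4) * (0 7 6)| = 12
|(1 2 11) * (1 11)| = 2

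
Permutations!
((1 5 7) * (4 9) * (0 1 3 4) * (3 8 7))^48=((0 1 5 3 4 9)(7 8))^48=(9)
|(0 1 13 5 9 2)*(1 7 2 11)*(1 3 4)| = |(0 7 2)(1 13 5 9 11 3 4)| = 21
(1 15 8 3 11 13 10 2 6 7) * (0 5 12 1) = (0 5 12 1 15 8 3 11 13 10 2 6 7) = [5, 15, 6, 11, 4, 12, 7, 0, 3, 9, 2, 13, 1, 10, 14, 8]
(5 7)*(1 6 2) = (1 6 2)(5 7) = [0, 6, 1, 3, 4, 7, 2, 5]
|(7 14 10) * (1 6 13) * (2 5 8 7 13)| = 9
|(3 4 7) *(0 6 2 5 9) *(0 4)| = 8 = |(0 6 2 5 9 4 7 3)|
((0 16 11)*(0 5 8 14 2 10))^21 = (0 14 11 10 8 16 2 5)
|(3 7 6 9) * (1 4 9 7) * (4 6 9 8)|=|(1 6 7 9 3)(4 8)|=10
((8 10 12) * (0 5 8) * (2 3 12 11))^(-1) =(0 12 3 2 11 10 8 5)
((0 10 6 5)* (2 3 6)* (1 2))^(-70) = (10)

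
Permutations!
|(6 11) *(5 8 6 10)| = 5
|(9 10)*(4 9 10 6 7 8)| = |(10)(4 9 6 7 8)| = 5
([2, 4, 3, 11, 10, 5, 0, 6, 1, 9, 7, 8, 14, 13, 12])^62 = [3, 10, 11, 8, 7, 5, 2, 0, 4, 9, 6, 1, 12, 13, 14]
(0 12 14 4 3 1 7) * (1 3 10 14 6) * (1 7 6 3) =(0 12 3 1 6 7)(4 10 14) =[12, 6, 2, 1, 10, 5, 7, 0, 8, 9, 14, 11, 3, 13, 4]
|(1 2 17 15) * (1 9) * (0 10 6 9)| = 8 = |(0 10 6 9 1 2 17 15)|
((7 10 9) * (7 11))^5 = (7 10 9 11)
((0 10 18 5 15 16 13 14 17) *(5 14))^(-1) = (0 17 14 18 10)(5 13 16 15)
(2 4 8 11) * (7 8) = (2 4 7 8 11) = [0, 1, 4, 3, 7, 5, 6, 8, 11, 9, 10, 2]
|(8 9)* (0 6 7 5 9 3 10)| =|(0 6 7 5 9 8 3 10)| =8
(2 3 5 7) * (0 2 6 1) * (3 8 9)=(0 2 8 9 3 5 7 6 1)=[2, 0, 8, 5, 4, 7, 1, 6, 9, 3]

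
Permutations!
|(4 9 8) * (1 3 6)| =|(1 3 6)(4 9 8)| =3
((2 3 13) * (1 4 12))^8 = (1 12 4)(2 13 3)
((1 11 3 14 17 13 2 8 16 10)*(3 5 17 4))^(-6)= ((1 11 5 17 13 2 8 16 10)(3 14 4))^(-6)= (1 17 8)(2 10 5)(11 13 16)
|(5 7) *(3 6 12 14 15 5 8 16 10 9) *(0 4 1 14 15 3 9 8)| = |(0 4 1 14 3 6 12 15 5 7)(8 16 10)| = 30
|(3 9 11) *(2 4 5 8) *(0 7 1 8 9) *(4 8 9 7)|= 8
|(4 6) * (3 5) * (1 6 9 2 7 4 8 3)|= |(1 6 8 3 5)(2 7 4 9)|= 20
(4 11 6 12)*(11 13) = (4 13 11 6 12) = [0, 1, 2, 3, 13, 5, 12, 7, 8, 9, 10, 6, 4, 11]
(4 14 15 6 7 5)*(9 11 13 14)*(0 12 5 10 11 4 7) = [12, 1, 2, 3, 9, 7, 0, 10, 8, 4, 11, 13, 5, 14, 15, 6] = (0 12 5 7 10 11 13 14 15 6)(4 9)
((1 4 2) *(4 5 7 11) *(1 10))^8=(1 5 7 11 4 2 10)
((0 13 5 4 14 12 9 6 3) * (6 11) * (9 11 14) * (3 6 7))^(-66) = (0 9 7 5 12)(3 4 11 13 14)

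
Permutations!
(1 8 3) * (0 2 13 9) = (0 2 13 9)(1 8 3) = [2, 8, 13, 1, 4, 5, 6, 7, 3, 0, 10, 11, 12, 9]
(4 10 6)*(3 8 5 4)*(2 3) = (2 3 8 5 4 10 6) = [0, 1, 3, 8, 10, 4, 2, 7, 5, 9, 6]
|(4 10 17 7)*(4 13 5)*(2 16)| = 6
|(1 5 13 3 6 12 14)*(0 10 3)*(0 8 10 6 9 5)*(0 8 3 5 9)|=|(0 6 12 14 1 8 10 5 13 3)|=10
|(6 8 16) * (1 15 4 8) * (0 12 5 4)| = |(0 12 5 4 8 16 6 1 15)| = 9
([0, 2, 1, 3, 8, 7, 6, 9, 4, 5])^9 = [0, 2, 1, 3, 8, 5, 6, 7, 4, 9]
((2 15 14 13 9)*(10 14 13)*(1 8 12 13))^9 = (1 12 9 15 8 13 2)(10 14)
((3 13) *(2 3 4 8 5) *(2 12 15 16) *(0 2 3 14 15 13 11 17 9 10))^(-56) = ((0 2 14 15 16 3 11 17 9 10)(4 8 5 12 13))^(-56) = (0 16 9 14 11)(2 3 10 15 17)(4 13 12 5 8)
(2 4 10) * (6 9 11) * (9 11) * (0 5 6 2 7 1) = (0 5 6 11 2 4 10 7 1) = [5, 0, 4, 3, 10, 6, 11, 1, 8, 9, 7, 2]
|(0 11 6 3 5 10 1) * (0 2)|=8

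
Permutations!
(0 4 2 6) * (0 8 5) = (0 4 2 6 8 5) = [4, 1, 6, 3, 2, 0, 8, 7, 5]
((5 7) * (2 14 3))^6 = ((2 14 3)(5 7))^6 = (14)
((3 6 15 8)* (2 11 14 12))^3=((2 11 14 12)(3 6 15 8))^3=(2 12 14 11)(3 8 15 6)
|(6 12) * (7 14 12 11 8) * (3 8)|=7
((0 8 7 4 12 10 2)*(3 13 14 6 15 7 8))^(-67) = (0 2 10 12 4 7 15 6 14 13 3)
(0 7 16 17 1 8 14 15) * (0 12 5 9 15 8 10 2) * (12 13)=(0 7 16 17 1 10 2)(5 9 15 13 12)(8 14)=[7, 10, 0, 3, 4, 9, 6, 16, 14, 15, 2, 11, 5, 12, 8, 13, 17, 1]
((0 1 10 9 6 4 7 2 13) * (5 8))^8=((0 1 10 9 6 4 7 2 13)(5 8))^8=(0 13 2 7 4 6 9 10 1)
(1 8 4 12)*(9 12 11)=(1 8 4 11 9 12)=[0, 8, 2, 3, 11, 5, 6, 7, 4, 12, 10, 9, 1]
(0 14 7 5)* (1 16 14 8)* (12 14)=(0 8 1 16 12 14 7 5)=[8, 16, 2, 3, 4, 0, 6, 5, 1, 9, 10, 11, 14, 13, 7, 15, 12]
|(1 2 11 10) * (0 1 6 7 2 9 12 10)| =9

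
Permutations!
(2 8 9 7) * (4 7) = [0, 1, 8, 3, 7, 5, 6, 2, 9, 4] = (2 8 9 4 7)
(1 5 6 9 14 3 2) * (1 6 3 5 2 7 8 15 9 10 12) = (1 2 6 10 12)(3 7 8 15 9 14 5) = [0, 2, 6, 7, 4, 3, 10, 8, 15, 14, 12, 11, 1, 13, 5, 9]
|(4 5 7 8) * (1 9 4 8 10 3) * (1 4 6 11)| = 20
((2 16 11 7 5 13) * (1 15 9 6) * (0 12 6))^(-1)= (0 9 15 1 6 12)(2 13 5 7 11 16)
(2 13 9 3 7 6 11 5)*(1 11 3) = (1 11 5 2 13 9)(3 7 6) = [0, 11, 13, 7, 4, 2, 3, 6, 8, 1, 10, 5, 12, 9]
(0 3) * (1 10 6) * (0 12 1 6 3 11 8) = (0 11 8)(1 10 3 12) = [11, 10, 2, 12, 4, 5, 6, 7, 0, 9, 3, 8, 1]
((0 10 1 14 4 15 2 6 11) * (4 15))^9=(0 10 1 14 15 2 6 11)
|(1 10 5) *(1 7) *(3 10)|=5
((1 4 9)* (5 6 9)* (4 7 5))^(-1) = (1 9 6 5 7)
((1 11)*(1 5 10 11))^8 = (5 11 10)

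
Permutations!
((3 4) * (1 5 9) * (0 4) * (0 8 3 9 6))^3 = (0 1)(3 8)(4 5)(6 9)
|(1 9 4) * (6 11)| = 6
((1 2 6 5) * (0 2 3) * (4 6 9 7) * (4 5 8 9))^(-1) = (0 3 1 5 7 9 8 6 4 2)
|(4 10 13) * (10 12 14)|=|(4 12 14 10 13)|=5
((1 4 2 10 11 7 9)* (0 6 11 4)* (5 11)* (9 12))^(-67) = (0 12 5 1 7 6 9 11)(2 4 10)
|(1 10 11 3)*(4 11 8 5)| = 7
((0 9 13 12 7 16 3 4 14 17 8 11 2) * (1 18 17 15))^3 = ((0 9 13 12 7 16 3 4 14 15 1 18 17 8 11 2))^3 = (0 12 3 15 17 2 13 16 14 18 11 9 7 4 1 8)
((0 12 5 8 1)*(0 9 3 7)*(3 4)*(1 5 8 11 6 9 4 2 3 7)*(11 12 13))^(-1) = (0 7 4 1 3 2 9 6 11 13)(5 8 12)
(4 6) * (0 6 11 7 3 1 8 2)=[6, 8, 0, 1, 11, 5, 4, 3, 2, 9, 10, 7]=(0 6 4 11 7 3 1 8 2)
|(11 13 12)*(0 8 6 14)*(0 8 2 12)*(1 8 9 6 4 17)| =60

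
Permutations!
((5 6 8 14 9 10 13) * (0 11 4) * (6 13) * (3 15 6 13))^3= (3 8 10)(5 6 9)(13 15 14)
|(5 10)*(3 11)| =2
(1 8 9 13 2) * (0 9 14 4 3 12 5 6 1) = (0 9 13 2)(1 8 14 4 3 12 5 6) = [9, 8, 0, 12, 3, 6, 1, 7, 14, 13, 10, 11, 5, 2, 4]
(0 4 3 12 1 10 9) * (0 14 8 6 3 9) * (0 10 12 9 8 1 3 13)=(0 4 8 6 13)(1 12 3 9 14)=[4, 12, 2, 9, 8, 5, 13, 7, 6, 14, 10, 11, 3, 0, 1]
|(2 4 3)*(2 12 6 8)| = |(2 4 3 12 6 8)| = 6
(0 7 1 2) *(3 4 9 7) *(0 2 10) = (0 3 4 9 7 1 10) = [3, 10, 2, 4, 9, 5, 6, 1, 8, 7, 0]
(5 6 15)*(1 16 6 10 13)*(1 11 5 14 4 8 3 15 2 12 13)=[0, 16, 12, 15, 8, 10, 2, 7, 3, 9, 1, 5, 13, 11, 4, 14, 6]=(1 16 6 2 12 13 11 5 10)(3 15 14 4 8)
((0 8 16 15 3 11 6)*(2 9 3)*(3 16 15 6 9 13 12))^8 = ((0 8 15 2 13 12 3 11 9 16 6))^8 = (0 9 12 15 6 11 13 8 16 3 2)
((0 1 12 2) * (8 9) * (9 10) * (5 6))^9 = (0 1 12 2)(5 6) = ((0 1 12 2)(5 6)(8 10 9))^9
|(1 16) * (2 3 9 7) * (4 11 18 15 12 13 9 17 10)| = |(1 16)(2 3 17 10 4 11 18 15 12 13 9 7)| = 12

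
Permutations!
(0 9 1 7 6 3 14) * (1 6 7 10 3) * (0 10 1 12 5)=[9, 1, 2, 14, 4, 0, 12, 7, 8, 6, 3, 11, 5, 13, 10]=(0 9 6 12 5)(3 14 10)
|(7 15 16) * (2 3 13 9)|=|(2 3 13 9)(7 15 16)|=12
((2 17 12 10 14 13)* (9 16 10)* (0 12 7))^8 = (0 17 13 10 9)(2 14 16 12 7) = ((0 12 9 16 10 14 13 2 17 7))^8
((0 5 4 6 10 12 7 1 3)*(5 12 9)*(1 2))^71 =((0 12 7 2 1 3)(4 6 10 9 5))^71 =(0 3 1 2 7 12)(4 6 10 9 5)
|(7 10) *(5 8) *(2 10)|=6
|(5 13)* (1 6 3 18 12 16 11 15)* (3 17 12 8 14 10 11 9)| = |(1 6 17 12 16 9 3 18 8 14 10 11 15)(5 13)| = 26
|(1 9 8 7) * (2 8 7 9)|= |(1 2 8 9 7)|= 5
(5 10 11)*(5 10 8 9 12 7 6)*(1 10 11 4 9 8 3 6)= (1 10 4 9 12 7)(3 6 5)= [0, 10, 2, 6, 9, 3, 5, 1, 8, 12, 4, 11, 7]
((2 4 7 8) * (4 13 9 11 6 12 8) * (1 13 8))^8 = (1 9 6)(11 12 13)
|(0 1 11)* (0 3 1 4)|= 6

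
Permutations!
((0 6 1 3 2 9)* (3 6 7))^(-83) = (0 3 9 7 2)(1 6)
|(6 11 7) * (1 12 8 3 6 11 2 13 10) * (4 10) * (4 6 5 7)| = |(1 12 8 3 5 7 11 4 10)(2 13 6)| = 9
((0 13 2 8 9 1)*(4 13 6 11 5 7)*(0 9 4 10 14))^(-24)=((0 6 11 5 7 10 14)(1 9)(2 8 4 13))^(-24)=(0 7 6 10 11 14 5)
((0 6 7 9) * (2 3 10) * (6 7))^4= (0 7 9)(2 3 10)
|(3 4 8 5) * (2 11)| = |(2 11)(3 4 8 5)| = 4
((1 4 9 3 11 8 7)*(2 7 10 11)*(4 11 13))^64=(1 13 2 8 9)(3 11 4 7 10)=((1 11 8 10 13 4 9 3 2 7))^64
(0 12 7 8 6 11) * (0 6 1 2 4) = (0 12 7 8 1 2 4)(6 11) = [12, 2, 4, 3, 0, 5, 11, 8, 1, 9, 10, 6, 7]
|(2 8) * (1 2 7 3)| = |(1 2 8 7 3)| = 5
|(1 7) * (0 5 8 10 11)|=|(0 5 8 10 11)(1 7)|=10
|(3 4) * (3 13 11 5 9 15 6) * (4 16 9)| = |(3 16 9 15 6)(4 13 11 5)| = 20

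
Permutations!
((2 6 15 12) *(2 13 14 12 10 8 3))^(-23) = (2 6 15 10 8 3)(12 13 14)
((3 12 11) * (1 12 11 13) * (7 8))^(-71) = (1 12 13)(3 11)(7 8)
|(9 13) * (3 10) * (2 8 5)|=6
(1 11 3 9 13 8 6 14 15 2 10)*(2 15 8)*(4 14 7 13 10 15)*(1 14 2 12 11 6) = [0, 6, 15, 9, 2, 5, 7, 13, 1, 10, 14, 3, 11, 12, 8, 4] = (1 6 7 13 12 11 3 9 10 14 8)(2 15 4)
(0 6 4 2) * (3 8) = (0 6 4 2)(3 8) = [6, 1, 0, 8, 2, 5, 4, 7, 3]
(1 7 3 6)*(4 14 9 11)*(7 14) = (1 14 9 11 4 7 3 6) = [0, 14, 2, 6, 7, 5, 1, 3, 8, 11, 10, 4, 12, 13, 9]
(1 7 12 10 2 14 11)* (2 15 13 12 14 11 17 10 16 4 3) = (1 7 14 17 10 15 13 12 16 4 3 2 11) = [0, 7, 11, 2, 3, 5, 6, 14, 8, 9, 15, 1, 16, 12, 17, 13, 4, 10]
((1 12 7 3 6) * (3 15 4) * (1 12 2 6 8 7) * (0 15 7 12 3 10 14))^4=(0 14 10 4 15)(1 8 6)(2 12 3)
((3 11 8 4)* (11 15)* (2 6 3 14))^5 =((2 6 3 15 11 8 4 14))^5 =(2 8 3 14 11 6 4 15)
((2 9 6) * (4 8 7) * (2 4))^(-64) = ((2 9 6 4 8 7))^(-64) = (2 6 8)(4 7 9)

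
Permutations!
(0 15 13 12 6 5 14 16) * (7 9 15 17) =(0 17 7 9 15 13 12 6 5 14 16) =[17, 1, 2, 3, 4, 14, 5, 9, 8, 15, 10, 11, 6, 12, 16, 13, 0, 7]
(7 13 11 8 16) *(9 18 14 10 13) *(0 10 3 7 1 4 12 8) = (0 10 13 11)(1 4 12 8 16)(3 7 9 18 14) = [10, 4, 2, 7, 12, 5, 6, 9, 16, 18, 13, 0, 8, 11, 3, 15, 1, 17, 14]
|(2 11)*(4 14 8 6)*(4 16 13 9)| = |(2 11)(4 14 8 6 16 13 9)| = 14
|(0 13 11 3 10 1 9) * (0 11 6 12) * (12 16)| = 5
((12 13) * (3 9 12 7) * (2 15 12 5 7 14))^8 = (2 13 15 14 12)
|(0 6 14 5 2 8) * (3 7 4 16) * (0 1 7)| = 11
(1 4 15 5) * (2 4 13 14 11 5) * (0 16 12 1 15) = (0 16 12 1 13 14 11 5 15 2 4) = [16, 13, 4, 3, 0, 15, 6, 7, 8, 9, 10, 5, 1, 14, 11, 2, 12]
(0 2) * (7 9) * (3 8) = [2, 1, 0, 8, 4, 5, 6, 9, 3, 7] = (0 2)(3 8)(7 9)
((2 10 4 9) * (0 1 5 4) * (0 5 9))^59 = (0 2 4 9 5 1 10)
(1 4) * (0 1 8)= (0 1 4 8)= [1, 4, 2, 3, 8, 5, 6, 7, 0]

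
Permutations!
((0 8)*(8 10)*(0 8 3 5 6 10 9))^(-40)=((0 9)(3 5 6 10))^(-40)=(10)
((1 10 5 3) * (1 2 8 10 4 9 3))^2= (1 9 2 10)(3 8 5 4)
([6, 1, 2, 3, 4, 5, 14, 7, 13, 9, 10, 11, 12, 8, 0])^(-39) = [0, 1, 2, 3, 4, 5, 6, 7, 13, 9, 10, 11, 12, 8, 14]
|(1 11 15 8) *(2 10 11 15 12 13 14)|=6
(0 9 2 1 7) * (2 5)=(0 9 5 2 1 7)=[9, 7, 1, 3, 4, 2, 6, 0, 8, 5]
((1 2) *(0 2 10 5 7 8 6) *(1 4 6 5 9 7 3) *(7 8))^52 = ((0 2 4 6)(1 10 9 8 5 3))^52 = (1 5 9)(3 8 10)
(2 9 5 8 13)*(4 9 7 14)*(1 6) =[0, 6, 7, 3, 9, 8, 1, 14, 13, 5, 10, 11, 12, 2, 4] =(1 6)(2 7 14 4 9 5 8 13)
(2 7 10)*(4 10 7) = [0, 1, 4, 3, 10, 5, 6, 7, 8, 9, 2] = (2 4 10)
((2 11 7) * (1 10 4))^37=(1 10 4)(2 11 7)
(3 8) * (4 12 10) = (3 8)(4 12 10) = [0, 1, 2, 8, 12, 5, 6, 7, 3, 9, 4, 11, 10]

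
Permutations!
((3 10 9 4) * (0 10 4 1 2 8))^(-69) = (0 1)(2 10)(3 4)(8 9)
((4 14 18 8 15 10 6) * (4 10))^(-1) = (4 15 8 18 14)(6 10)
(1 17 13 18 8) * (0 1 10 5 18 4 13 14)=(0 1 17 14)(4 13)(5 18 8 10)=[1, 17, 2, 3, 13, 18, 6, 7, 10, 9, 5, 11, 12, 4, 0, 15, 16, 14, 8]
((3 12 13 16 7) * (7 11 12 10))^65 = ((3 10 7)(11 12 13 16))^65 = (3 7 10)(11 12 13 16)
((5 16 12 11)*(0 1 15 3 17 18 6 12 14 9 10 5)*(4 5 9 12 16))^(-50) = (0 18 11 17 12 3 14 15 16 1 6)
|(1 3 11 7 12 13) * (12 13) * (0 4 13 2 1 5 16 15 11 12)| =12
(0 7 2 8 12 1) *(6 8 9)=(0 7 2 9 6 8 12 1)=[7, 0, 9, 3, 4, 5, 8, 2, 12, 6, 10, 11, 1]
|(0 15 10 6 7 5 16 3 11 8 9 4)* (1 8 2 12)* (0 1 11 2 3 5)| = 20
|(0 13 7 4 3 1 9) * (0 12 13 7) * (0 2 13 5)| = |(0 7 4 3 1 9 12 5)(2 13)| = 8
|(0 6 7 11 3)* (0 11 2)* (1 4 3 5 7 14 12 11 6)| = |(0 1 4 3 6 14 12 11 5 7 2)| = 11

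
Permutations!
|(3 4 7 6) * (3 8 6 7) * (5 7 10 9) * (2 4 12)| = |(2 4 3 12)(5 7 10 9)(6 8)| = 4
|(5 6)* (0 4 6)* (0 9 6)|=6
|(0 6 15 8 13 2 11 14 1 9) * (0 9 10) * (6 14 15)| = 20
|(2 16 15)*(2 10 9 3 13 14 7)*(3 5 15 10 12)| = 11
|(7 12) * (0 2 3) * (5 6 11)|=6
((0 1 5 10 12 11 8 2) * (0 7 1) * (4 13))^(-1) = (1 7 2 8 11 12 10 5)(4 13)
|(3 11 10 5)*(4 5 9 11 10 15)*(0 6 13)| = |(0 6 13)(3 10 9 11 15 4 5)| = 21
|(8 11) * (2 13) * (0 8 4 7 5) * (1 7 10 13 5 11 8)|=|(0 1 7 11 4 10 13 2 5)|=9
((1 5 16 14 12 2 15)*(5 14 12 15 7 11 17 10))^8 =(17)(1 15 14)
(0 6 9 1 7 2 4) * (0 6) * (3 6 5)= (1 7 2 4 5 3 6 9)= [0, 7, 4, 6, 5, 3, 9, 2, 8, 1]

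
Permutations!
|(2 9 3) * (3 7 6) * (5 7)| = 6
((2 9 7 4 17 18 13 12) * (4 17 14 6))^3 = (2 17 12 7 13 9 18)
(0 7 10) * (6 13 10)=(0 7 6 13 10)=[7, 1, 2, 3, 4, 5, 13, 6, 8, 9, 0, 11, 12, 10]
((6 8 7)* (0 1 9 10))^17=((0 1 9 10)(6 8 7))^17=(0 1 9 10)(6 7 8)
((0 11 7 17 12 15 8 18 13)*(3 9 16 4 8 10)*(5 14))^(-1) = ((0 11 7 17 12 15 10 3 9 16 4 8 18 13)(5 14))^(-1) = (0 13 18 8 4 16 9 3 10 15 12 17 7 11)(5 14)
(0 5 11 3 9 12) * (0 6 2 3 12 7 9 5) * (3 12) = (2 12 6)(3 5 11)(7 9) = [0, 1, 12, 5, 4, 11, 2, 9, 8, 7, 10, 3, 6]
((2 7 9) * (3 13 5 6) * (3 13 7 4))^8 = (2 7 4 9 3)(5 13 6) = ((2 4 3 7 9)(5 6 13))^8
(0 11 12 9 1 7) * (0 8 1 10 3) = [11, 7, 2, 0, 4, 5, 6, 8, 1, 10, 3, 12, 9] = (0 11 12 9 10 3)(1 7 8)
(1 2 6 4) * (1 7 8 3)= [0, 2, 6, 1, 7, 5, 4, 8, 3]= (1 2 6 4 7 8 3)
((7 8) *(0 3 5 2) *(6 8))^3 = ((0 3 5 2)(6 8 7))^3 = (8)(0 2 5 3)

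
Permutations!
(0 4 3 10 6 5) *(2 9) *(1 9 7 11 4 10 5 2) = (0 10 6 2 7 11 4 3 5)(1 9) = [10, 9, 7, 5, 3, 0, 2, 11, 8, 1, 6, 4]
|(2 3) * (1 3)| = 3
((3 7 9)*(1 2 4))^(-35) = (1 2 4)(3 7 9)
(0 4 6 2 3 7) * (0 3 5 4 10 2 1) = [10, 0, 5, 7, 6, 4, 1, 3, 8, 9, 2] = (0 10 2 5 4 6 1)(3 7)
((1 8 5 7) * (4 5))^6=((1 8 4 5 7))^6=(1 8 4 5 7)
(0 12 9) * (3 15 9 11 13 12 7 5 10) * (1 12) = (0 7 5 10 3 15 9)(1 12 11 13) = [7, 12, 2, 15, 4, 10, 6, 5, 8, 0, 3, 13, 11, 1, 14, 9]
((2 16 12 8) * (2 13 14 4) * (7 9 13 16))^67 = (2 7 9 13 14 4)(8 16 12)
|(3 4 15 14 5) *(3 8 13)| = |(3 4 15 14 5 8 13)| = 7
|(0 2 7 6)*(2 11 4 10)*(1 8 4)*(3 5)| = 18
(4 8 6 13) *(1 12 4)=[0, 12, 2, 3, 8, 5, 13, 7, 6, 9, 10, 11, 4, 1]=(1 12 4 8 6 13)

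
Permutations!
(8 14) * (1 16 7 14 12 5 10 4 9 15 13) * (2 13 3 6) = (1 16 7 14 8 12 5 10 4 9 15 3 6 2 13) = [0, 16, 13, 6, 9, 10, 2, 14, 12, 15, 4, 11, 5, 1, 8, 3, 7]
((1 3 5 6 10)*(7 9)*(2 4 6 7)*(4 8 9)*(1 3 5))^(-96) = (1 7 6 3 5 4 10)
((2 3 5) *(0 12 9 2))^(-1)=((0 12 9 2 3 5))^(-1)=(0 5 3 2 9 12)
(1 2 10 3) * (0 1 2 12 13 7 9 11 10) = [1, 12, 0, 2, 4, 5, 6, 9, 8, 11, 3, 10, 13, 7] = (0 1 12 13 7 9 11 10 3 2)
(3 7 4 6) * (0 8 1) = (0 8 1)(3 7 4 6) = [8, 0, 2, 7, 6, 5, 3, 4, 1]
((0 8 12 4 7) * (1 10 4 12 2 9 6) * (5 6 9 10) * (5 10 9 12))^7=((0 8 2 9 12 5 6 1 10 4 7))^7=(0 1 9 7 6 2 4 5 8 10 12)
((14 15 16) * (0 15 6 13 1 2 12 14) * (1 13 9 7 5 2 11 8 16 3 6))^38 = ((0 15 3 6 9 7 5 2 12 14 1 11 8 16))^38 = (0 1 5 3 8 12 9)(2 6 16 14 7 15 11)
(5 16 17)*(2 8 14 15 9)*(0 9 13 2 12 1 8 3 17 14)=(0 9 12 1 8)(2 3 17 5 16 14 15 13)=[9, 8, 3, 17, 4, 16, 6, 7, 0, 12, 10, 11, 1, 2, 15, 13, 14, 5]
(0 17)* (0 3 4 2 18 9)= (0 17 3 4 2 18 9)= [17, 1, 18, 4, 2, 5, 6, 7, 8, 0, 10, 11, 12, 13, 14, 15, 16, 3, 9]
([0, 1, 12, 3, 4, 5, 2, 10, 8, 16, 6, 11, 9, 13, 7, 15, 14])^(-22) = [0, 1, 9, 3, 4, 5, 12, 6, 8, 14, 2, 11, 16, 13, 10, 15, 7]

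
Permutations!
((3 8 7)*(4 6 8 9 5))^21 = ((3 9 5 4 6 8 7))^21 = (9)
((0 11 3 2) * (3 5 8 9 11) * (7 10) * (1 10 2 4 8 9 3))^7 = ((0 1 10 7 2)(3 4 8)(5 9 11))^7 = (0 10 2 1 7)(3 4 8)(5 9 11)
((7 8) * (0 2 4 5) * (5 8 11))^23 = (0 4 7 5 2 8 11)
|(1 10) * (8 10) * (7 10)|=|(1 8 7 10)|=4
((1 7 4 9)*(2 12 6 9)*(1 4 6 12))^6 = (12)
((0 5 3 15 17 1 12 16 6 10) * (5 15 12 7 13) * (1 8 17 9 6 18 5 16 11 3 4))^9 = (0 10 6 9 15)(1 13 18 4 7 16 5)(8 17)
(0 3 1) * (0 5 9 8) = (0 3 1 5 9 8) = [3, 5, 2, 1, 4, 9, 6, 7, 0, 8]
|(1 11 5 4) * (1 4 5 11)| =|(11)| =1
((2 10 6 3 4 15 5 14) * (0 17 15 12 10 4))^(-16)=((0 17 15 5 14 2 4 12 10 6 3))^(-16)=(0 4 17 12 15 10 5 6 14 3 2)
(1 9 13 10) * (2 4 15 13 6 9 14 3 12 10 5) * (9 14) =[0, 9, 4, 12, 15, 2, 14, 7, 8, 6, 1, 11, 10, 5, 3, 13] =(1 9 6 14 3 12 10)(2 4 15 13 5)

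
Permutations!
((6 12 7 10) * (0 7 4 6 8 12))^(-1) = (0 6 4 12 8 10 7)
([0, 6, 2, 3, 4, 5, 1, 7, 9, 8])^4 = (9)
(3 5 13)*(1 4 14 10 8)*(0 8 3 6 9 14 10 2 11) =[8, 4, 11, 5, 10, 13, 9, 7, 1, 14, 3, 0, 12, 6, 2] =(0 8 1 4 10 3 5 13 6 9 14 2 11)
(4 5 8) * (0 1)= [1, 0, 2, 3, 5, 8, 6, 7, 4]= (0 1)(4 5 8)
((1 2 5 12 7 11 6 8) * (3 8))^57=(1 12 6)(2 7 3)(5 11 8)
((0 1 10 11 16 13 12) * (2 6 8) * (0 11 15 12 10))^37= ((0 1)(2 6 8)(10 15 12 11 16 13))^37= (0 1)(2 6 8)(10 15 12 11 16 13)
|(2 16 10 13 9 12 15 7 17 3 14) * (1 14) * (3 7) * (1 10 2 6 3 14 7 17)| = 8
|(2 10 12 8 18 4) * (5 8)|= 7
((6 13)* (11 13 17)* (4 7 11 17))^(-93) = ((17)(4 7 11 13 6))^(-93) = (17)(4 11 6 7 13)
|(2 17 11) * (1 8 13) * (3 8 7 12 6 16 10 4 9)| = |(1 7 12 6 16 10 4 9 3 8 13)(2 17 11)| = 33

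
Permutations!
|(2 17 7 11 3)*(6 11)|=|(2 17 7 6 11 3)|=6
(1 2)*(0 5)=(0 5)(1 2)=[5, 2, 1, 3, 4, 0]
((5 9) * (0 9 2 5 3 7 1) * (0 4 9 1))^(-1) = (0 7 3 9 4 1)(2 5)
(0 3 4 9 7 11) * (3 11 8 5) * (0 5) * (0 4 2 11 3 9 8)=(0 3 2 11 5 9 7)(4 8)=[3, 1, 11, 2, 8, 9, 6, 0, 4, 7, 10, 5]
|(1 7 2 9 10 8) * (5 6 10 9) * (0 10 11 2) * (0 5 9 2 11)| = |(11)(0 10 8 1 7 5 6)(2 9)| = 14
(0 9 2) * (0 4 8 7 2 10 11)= (0 9 10 11)(2 4 8 7)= [9, 1, 4, 3, 8, 5, 6, 2, 7, 10, 11, 0]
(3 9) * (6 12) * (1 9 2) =[0, 9, 1, 2, 4, 5, 12, 7, 8, 3, 10, 11, 6] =(1 9 3 2)(6 12)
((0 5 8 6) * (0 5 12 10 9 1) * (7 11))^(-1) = ((0 12 10 9 1)(5 8 6)(7 11))^(-1) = (0 1 9 10 12)(5 6 8)(7 11)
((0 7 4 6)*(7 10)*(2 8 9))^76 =((0 10 7 4 6)(2 8 9))^76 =(0 10 7 4 6)(2 8 9)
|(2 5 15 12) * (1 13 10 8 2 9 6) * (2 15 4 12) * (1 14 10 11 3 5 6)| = 24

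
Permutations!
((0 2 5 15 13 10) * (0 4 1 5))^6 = ((0 2)(1 5 15 13 10 4))^6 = (15)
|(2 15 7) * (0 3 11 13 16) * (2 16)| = 8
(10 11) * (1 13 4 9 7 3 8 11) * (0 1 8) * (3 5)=(0 1 13 4 9 7 5 3)(8 11 10)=[1, 13, 2, 0, 9, 3, 6, 5, 11, 7, 8, 10, 12, 4]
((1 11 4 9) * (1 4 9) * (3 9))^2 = (1 3 4 11 9)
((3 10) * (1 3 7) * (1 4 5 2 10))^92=(2 7 5 10 4)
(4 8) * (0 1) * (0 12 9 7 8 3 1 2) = (0 2)(1 12 9 7 8 4 3) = [2, 12, 0, 1, 3, 5, 6, 8, 4, 7, 10, 11, 9]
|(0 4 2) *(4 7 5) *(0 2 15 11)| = |(0 7 5 4 15 11)| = 6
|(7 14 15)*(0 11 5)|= 3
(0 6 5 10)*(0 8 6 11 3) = (0 11 3)(5 10 8 6) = [11, 1, 2, 0, 4, 10, 5, 7, 6, 9, 8, 3]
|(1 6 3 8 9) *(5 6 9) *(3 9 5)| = 4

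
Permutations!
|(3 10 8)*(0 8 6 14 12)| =|(0 8 3 10 6 14 12)| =7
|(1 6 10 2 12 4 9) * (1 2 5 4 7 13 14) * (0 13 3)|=13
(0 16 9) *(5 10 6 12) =(0 16 9)(5 10 6 12) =[16, 1, 2, 3, 4, 10, 12, 7, 8, 0, 6, 11, 5, 13, 14, 15, 9]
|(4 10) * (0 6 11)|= 6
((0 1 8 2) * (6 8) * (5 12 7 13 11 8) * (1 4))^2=(0 1 5 7 11 2 4 6 12 13 8)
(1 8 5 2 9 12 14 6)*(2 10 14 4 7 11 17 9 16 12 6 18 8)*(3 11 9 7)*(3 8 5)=(1 2 16 12 4 8 3 11 17 7 9 6)(5 10 14 18)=[0, 2, 16, 11, 8, 10, 1, 9, 3, 6, 14, 17, 4, 13, 18, 15, 12, 7, 5]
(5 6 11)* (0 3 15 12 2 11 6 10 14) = (0 3 15 12 2 11 5 10 14) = [3, 1, 11, 15, 4, 10, 6, 7, 8, 9, 14, 5, 2, 13, 0, 12]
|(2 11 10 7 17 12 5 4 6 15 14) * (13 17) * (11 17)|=8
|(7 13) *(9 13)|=3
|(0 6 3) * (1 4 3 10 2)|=7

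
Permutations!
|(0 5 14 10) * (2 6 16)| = |(0 5 14 10)(2 6 16)| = 12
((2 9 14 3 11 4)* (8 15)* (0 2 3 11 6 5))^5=((0 2 9 14 11 4 3 6 5)(8 15))^5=(0 4 2 3 9 6 14 5 11)(8 15)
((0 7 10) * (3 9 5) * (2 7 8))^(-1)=((0 8 2 7 10)(3 9 5))^(-1)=(0 10 7 2 8)(3 5 9)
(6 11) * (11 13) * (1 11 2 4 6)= (1 11)(2 4 6 13)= [0, 11, 4, 3, 6, 5, 13, 7, 8, 9, 10, 1, 12, 2]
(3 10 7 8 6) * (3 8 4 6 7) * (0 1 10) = (0 1 10 3)(4 6 8 7) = [1, 10, 2, 0, 6, 5, 8, 4, 7, 9, 3]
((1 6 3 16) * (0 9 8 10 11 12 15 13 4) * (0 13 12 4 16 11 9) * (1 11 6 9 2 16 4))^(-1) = ((1 9 8 10 2 16 11)(3 6)(4 13)(12 15))^(-1) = (1 11 16 2 10 8 9)(3 6)(4 13)(12 15)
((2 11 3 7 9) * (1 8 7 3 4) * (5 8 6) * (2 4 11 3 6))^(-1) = ((11)(1 2 3 6 5 8 7 9 4))^(-1) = (11)(1 4 9 7 8 5 6 3 2)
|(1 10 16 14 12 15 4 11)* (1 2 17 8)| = 11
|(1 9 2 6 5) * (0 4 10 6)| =|(0 4 10 6 5 1 9 2)| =8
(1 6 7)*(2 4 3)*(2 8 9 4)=(1 6 7)(3 8 9 4)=[0, 6, 2, 8, 3, 5, 7, 1, 9, 4]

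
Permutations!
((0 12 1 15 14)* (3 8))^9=(0 14 15 1 12)(3 8)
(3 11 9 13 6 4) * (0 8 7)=[8, 1, 2, 11, 3, 5, 4, 0, 7, 13, 10, 9, 12, 6]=(0 8 7)(3 11 9 13 6 4)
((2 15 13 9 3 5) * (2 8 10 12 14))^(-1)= (2 14 12 10 8 5 3 9 13 15)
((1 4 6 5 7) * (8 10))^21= (1 4 6 5 7)(8 10)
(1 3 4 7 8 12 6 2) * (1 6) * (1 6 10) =(1 3 4 7 8 12 6 2 10) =[0, 3, 10, 4, 7, 5, 2, 8, 12, 9, 1, 11, 6]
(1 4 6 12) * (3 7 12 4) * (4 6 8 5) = (1 3 7 12)(4 8 5) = [0, 3, 2, 7, 8, 4, 6, 12, 5, 9, 10, 11, 1]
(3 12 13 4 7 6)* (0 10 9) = (0 10 9)(3 12 13 4 7 6) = [10, 1, 2, 12, 7, 5, 3, 6, 8, 0, 9, 11, 13, 4]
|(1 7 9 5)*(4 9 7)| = |(1 4 9 5)| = 4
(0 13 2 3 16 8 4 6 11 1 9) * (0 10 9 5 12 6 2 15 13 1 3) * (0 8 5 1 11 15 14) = (0 11 3 16 5 12 6 15 13 14)(2 8 4)(9 10) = [11, 1, 8, 16, 2, 12, 15, 7, 4, 10, 9, 3, 6, 14, 0, 13, 5]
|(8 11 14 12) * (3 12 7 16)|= |(3 12 8 11 14 7 16)|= 7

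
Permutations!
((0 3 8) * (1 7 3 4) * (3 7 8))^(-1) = (0 8 1 4)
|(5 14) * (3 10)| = |(3 10)(5 14)| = 2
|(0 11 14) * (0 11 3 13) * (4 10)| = |(0 3 13)(4 10)(11 14)| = 6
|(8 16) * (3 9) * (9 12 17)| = 4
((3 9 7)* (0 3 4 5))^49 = ((0 3 9 7 4 5))^49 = (0 3 9 7 4 5)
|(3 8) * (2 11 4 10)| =4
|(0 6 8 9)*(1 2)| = |(0 6 8 9)(1 2)| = 4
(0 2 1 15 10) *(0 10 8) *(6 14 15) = [2, 6, 1, 3, 4, 5, 14, 7, 0, 9, 10, 11, 12, 13, 15, 8] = (0 2 1 6 14 15 8)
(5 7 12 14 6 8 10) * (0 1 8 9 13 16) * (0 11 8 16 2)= (0 1 16 11 8 10 5 7 12 14 6 9 13 2)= [1, 16, 0, 3, 4, 7, 9, 12, 10, 13, 5, 8, 14, 2, 6, 15, 11]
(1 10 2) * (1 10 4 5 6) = (1 4 5 6)(2 10) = [0, 4, 10, 3, 5, 6, 1, 7, 8, 9, 2]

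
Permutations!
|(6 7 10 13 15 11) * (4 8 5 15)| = 9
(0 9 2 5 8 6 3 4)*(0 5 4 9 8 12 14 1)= (0 8 6 3 9 2 4 5 12 14 1)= [8, 0, 4, 9, 5, 12, 3, 7, 6, 2, 10, 11, 14, 13, 1]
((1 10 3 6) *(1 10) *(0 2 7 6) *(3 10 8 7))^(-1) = ((10)(0 2 3)(6 8 7))^(-1) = (10)(0 3 2)(6 7 8)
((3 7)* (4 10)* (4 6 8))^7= ((3 7)(4 10 6 8))^7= (3 7)(4 8 6 10)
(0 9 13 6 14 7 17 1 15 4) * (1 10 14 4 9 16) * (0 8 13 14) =[16, 15, 2, 3, 8, 5, 4, 17, 13, 14, 0, 11, 12, 6, 7, 9, 1, 10] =(0 16 1 15 9 14 7 17 10)(4 8 13 6)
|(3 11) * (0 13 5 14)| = |(0 13 5 14)(3 11)| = 4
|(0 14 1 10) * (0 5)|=|(0 14 1 10 5)|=5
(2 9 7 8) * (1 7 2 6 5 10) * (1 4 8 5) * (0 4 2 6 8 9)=(0 4 9 6 1 7 5 10 2)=[4, 7, 0, 3, 9, 10, 1, 5, 8, 6, 2]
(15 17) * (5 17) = (5 17 15) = [0, 1, 2, 3, 4, 17, 6, 7, 8, 9, 10, 11, 12, 13, 14, 5, 16, 15]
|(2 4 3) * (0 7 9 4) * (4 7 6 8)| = 6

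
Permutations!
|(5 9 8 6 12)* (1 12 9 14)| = 12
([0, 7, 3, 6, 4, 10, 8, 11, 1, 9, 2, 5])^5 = (1 2 7 3 11 6 5 8 10)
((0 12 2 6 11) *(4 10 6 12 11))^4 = (12)(4 10 6)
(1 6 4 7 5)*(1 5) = (1 6 4 7) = [0, 6, 2, 3, 7, 5, 4, 1]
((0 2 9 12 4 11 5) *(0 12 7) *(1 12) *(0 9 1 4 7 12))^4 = (0 2 1)(4 11 5)(7 9 12)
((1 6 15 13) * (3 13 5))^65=(1 13 3 5 15 6)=((1 6 15 5 3 13))^65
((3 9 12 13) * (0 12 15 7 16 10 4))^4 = (0 9 10 13 7)(3 16 12 15 4) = ((0 12 13 3 9 15 7 16 10 4))^4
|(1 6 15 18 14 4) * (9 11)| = 6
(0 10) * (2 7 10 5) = (0 5 2 7 10) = [5, 1, 7, 3, 4, 2, 6, 10, 8, 9, 0]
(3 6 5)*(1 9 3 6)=(1 9 3)(5 6)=[0, 9, 2, 1, 4, 6, 5, 7, 8, 3]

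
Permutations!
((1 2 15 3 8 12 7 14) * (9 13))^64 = (15)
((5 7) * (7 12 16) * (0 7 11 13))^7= ((0 7 5 12 16 11 13))^7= (16)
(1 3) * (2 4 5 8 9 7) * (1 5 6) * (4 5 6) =(1 3 6)(2 5 8 9 7) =[0, 3, 5, 6, 4, 8, 1, 2, 9, 7]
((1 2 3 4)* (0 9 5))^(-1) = (0 5 9)(1 4 3 2)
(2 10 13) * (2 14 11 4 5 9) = (2 10 13 14 11 4 5 9) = [0, 1, 10, 3, 5, 9, 6, 7, 8, 2, 13, 4, 12, 14, 11]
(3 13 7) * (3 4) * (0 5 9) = (0 5 9)(3 13 7 4) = [5, 1, 2, 13, 3, 9, 6, 4, 8, 0, 10, 11, 12, 7]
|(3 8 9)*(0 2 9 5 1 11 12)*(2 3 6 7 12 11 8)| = |(0 3 2 9 6 7 12)(1 8 5)| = 21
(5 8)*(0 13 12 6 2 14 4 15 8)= [13, 1, 14, 3, 15, 0, 2, 7, 5, 9, 10, 11, 6, 12, 4, 8]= (0 13 12 6 2 14 4 15 8 5)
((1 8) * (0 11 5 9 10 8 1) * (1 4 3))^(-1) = (0 8 10 9 5 11)(1 3 4)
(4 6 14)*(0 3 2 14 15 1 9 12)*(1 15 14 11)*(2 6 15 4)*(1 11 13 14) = [3, 9, 13, 6, 15, 5, 1, 7, 8, 12, 10, 11, 0, 14, 2, 4] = (0 3 6 1 9 12)(2 13 14)(4 15)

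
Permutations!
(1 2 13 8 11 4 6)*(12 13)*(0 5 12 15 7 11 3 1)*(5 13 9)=(0 13 8 3 1 2 15 7 11 4 6)(5 12 9)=[13, 2, 15, 1, 6, 12, 0, 11, 3, 5, 10, 4, 9, 8, 14, 7]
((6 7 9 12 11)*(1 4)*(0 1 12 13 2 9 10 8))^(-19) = (0 8 10 7 6 11 12 4 1)(2 13 9) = ((0 1 4 12 11 6 7 10 8)(2 9 13))^(-19)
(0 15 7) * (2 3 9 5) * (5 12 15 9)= (0 9 12 15 7)(2 3 5)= [9, 1, 3, 5, 4, 2, 6, 0, 8, 12, 10, 11, 15, 13, 14, 7]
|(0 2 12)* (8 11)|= |(0 2 12)(8 11)|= 6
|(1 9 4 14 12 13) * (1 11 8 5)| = |(1 9 4 14 12 13 11 8 5)| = 9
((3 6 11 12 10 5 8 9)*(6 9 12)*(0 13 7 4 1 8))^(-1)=(0 5 10 12 8 1 4 7 13)(3 9)(6 11)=((0 13 7 4 1 8 12 10 5)(3 9)(6 11))^(-1)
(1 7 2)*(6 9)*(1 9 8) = (1 7 2 9 6 8) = [0, 7, 9, 3, 4, 5, 8, 2, 1, 6]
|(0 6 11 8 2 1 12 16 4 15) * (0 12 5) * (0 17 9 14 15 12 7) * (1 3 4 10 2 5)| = |(0 6 11 8 5 17 9 14 15 7)(2 3 4 12 16 10)| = 30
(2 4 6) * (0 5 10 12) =(0 5 10 12)(2 4 6) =[5, 1, 4, 3, 6, 10, 2, 7, 8, 9, 12, 11, 0]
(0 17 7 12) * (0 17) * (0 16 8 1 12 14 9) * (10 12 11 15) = [16, 11, 2, 3, 4, 5, 6, 14, 1, 0, 12, 15, 17, 13, 9, 10, 8, 7] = (0 16 8 1 11 15 10 12 17 7 14 9)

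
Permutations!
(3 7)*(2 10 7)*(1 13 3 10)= [0, 13, 1, 2, 4, 5, 6, 10, 8, 9, 7, 11, 12, 3]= (1 13 3 2)(7 10)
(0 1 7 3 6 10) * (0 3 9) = [1, 7, 2, 6, 4, 5, 10, 9, 8, 0, 3] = (0 1 7 9)(3 6 10)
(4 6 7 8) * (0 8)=(0 8 4 6 7)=[8, 1, 2, 3, 6, 5, 7, 0, 4]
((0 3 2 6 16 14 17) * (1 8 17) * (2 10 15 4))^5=((0 3 10 15 4 2 6 16 14 1 8 17))^5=(0 2 8 15 14 3 6 17 4 1 10 16)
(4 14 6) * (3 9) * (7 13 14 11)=[0, 1, 2, 9, 11, 5, 4, 13, 8, 3, 10, 7, 12, 14, 6]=(3 9)(4 11 7 13 14 6)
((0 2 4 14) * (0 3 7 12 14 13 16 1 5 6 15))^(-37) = (0 15 6 5 1 16 13 4 2)(3 14 12 7)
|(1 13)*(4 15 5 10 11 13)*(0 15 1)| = 6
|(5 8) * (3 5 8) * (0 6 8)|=6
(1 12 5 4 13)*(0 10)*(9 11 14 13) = (0 10)(1 12 5 4 9 11 14 13) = [10, 12, 2, 3, 9, 4, 6, 7, 8, 11, 0, 14, 5, 1, 13]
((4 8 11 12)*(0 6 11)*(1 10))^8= (0 11 4)(6 12 8)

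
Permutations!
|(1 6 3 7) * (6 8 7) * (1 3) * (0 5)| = 10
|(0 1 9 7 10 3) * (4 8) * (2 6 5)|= |(0 1 9 7 10 3)(2 6 5)(4 8)|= 6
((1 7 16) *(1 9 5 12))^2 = ((1 7 16 9 5 12))^2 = (1 16 5)(7 9 12)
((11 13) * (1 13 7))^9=(1 13 11 7)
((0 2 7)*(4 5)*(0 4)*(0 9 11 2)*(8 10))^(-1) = (2 11 9 5 4 7)(8 10)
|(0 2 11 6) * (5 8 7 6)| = 7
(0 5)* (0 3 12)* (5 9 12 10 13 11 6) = (0 9 12)(3 10 13 11 6 5) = [9, 1, 2, 10, 4, 3, 5, 7, 8, 12, 13, 6, 0, 11]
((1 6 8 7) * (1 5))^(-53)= (1 8 5 6 7)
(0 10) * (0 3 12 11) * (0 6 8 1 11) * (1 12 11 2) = [10, 2, 1, 11, 4, 5, 8, 7, 12, 9, 3, 6, 0] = (0 10 3 11 6 8 12)(1 2)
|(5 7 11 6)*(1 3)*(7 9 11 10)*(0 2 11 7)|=8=|(0 2 11 6 5 9 7 10)(1 3)|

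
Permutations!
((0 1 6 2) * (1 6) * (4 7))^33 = ((0 6 2)(4 7))^33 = (4 7)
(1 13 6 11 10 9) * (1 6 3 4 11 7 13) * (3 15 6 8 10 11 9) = (3 4 9 8 10)(6 7 13 15) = [0, 1, 2, 4, 9, 5, 7, 13, 10, 8, 3, 11, 12, 15, 14, 6]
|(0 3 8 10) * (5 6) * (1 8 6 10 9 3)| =|(0 1 8 9 3 6 5 10)| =8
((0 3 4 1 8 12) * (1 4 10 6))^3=(0 6 12 10 8 3 1)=((0 3 10 6 1 8 12))^3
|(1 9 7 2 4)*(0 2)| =|(0 2 4 1 9 7)| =6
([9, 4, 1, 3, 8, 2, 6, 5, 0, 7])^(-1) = [8, 2, 5, 3, 1, 7, 6, 9, 4, 0]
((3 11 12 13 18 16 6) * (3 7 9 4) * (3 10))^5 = ((3 11 12 13 18 16 6 7 9 4 10))^5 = (3 16 10 18 4 13 9 12 7 11 6)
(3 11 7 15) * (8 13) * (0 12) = (0 12)(3 11 7 15)(8 13) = [12, 1, 2, 11, 4, 5, 6, 15, 13, 9, 10, 7, 0, 8, 14, 3]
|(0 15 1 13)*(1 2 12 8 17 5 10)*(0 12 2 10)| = |(0 15 10 1 13 12 8 17 5)| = 9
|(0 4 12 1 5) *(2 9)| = |(0 4 12 1 5)(2 9)| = 10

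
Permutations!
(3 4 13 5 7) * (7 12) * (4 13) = (3 13 5 12 7) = [0, 1, 2, 13, 4, 12, 6, 3, 8, 9, 10, 11, 7, 5]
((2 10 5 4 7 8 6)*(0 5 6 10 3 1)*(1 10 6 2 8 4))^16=(0 5 1)(2 3 10)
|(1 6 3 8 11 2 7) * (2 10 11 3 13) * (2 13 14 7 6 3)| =|(1 3 8 2 6 14 7)(10 11)| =14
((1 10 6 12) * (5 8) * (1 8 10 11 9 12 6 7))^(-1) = (1 7 10 5 8 12 9 11)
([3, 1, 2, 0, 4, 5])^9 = (5)(0 3)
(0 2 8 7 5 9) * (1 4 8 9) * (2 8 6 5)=(0 8 7 2 9)(1 4 6 5)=[8, 4, 9, 3, 6, 1, 5, 2, 7, 0]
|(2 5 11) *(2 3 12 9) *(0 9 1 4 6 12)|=|(0 9 2 5 11 3)(1 4 6 12)|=12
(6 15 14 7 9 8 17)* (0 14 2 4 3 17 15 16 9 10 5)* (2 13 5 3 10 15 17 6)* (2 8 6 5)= (0 14 7 15 13 2 4 10 3 5)(6 16 9)(8 17)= [14, 1, 4, 5, 10, 0, 16, 15, 17, 6, 3, 11, 12, 2, 7, 13, 9, 8]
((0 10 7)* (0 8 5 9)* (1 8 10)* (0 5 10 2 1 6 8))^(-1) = ((0 6 8 10 7 2 1)(5 9))^(-1) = (0 1 2 7 10 8 6)(5 9)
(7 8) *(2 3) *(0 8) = (0 8 7)(2 3) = [8, 1, 3, 2, 4, 5, 6, 0, 7]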